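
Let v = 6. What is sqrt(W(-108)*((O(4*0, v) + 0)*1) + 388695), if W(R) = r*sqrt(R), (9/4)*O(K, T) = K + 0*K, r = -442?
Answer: sqrt(388695) ≈ 623.45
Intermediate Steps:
O(K, T) = 4*K/9 (O(K, T) = 4*(K + 0*K)/9 = 4*(K + 0)/9 = 4*K/9)
W(R) = -442*sqrt(R)
sqrt(W(-108)*((O(4*0, v) + 0)*1) + 388695) = sqrt((-2652*I*sqrt(3))*((4*(4*0)/9 + 0)*1) + 388695) = sqrt((-2652*I*sqrt(3))*(((4/9)*0 + 0)*1) + 388695) = sqrt((-2652*I*sqrt(3))*((0 + 0)*1) + 388695) = sqrt((-2652*I*sqrt(3))*(0*1) + 388695) = sqrt(-2652*I*sqrt(3)*0 + 388695) = sqrt(0 + 388695) = sqrt(388695)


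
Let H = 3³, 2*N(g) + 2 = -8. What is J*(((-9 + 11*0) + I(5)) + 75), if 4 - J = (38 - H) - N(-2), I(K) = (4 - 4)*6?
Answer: -792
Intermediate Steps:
N(g) = -5 (N(g) = -1 + (½)*(-8) = -1 - 4 = -5)
I(K) = 0 (I(K) = 0*6 = 0)
H = 27
J = -12 (J = 4 - ((38 - 1*27) - 1*(-5)) = 4 - ((38 - 27) + 5) = 4 - (11 + 5) = 4 - 1*16 = 4 - 16 = -12)
J*(((-9 + 11*0) + I(5)) + 75) = -12*(((-9 + 11*0) + 0) + 75) = -12*(((-9 + 0) + 0) + 75) = -12*((-9 + 0) + 75) = -12*(-9 + 75) = -12*66 = -792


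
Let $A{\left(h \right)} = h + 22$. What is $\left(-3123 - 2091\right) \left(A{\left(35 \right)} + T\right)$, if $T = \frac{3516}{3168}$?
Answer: $- \frac{1211939}{4} \approx -3.0299 \cdot 10^{5}$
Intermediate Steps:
$A{\left(h \right)} = 22 + h$
$T = \frac{293}{264}$ ($T = 3516 \cdot \frac{1}{3168} = \frac{293}{264} \approx 1.1098$)
$\left(-3123 - 2091\right) \left(A{\left(35 \right)} + T\right) = \left(-3123 - 2091\right) \left(\left(22 + 35\right) + \frac{293}{264}\right) = - 5214 \left(57 + \frac{293}{264}\right) = \left(-5214\right) \frac{15341}{264} = - \frac{1211939}{4}$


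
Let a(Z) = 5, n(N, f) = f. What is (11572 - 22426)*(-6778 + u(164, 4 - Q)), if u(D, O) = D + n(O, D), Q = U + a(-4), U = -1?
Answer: 70008300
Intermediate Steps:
Q = 4 (Q = -1 + 5 = 4)
u(D, O) = 2*D (u(D, O) = D + D = 2*D)
(11572 - 22426)*(-6778 + u(164, 4 - Q)) = (11572 - 22426)*(-6778 + 2*164) = -10854*(-6778 + 328) = -10854*(-6450) = 70008300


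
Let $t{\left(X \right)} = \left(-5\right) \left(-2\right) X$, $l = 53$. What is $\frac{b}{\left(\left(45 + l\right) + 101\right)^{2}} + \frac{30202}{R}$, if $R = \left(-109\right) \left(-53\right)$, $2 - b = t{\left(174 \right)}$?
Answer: $\frac{1185988976}{228774977} \approx 5.1841$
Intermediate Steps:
$t{\left(X \right)} = 10 X$
$b = -1738$ ($b = 2 - 10 \cdot 174 = 2 - 1740 = -1738$)
$R = 5777$
$\frac{b}{\left(\left(45 + l\right) + 101\right)^{2}} + \frac{30202}{R} = - \frac{1738}{\left(\left(45 + 53\right) + 101\right)^{2}} + \frac{30202}{5777} = - \frac{1738}{\left(98 + 101\right)^{2}} + 30202 \cdot \frac{1}{5777} = - \frac{1738}{199^{2}} + \frac{30202}{5777} = - \frac{1738}{39601} + \frac{30202}{5777} = \frac{1185988976}{228774977}$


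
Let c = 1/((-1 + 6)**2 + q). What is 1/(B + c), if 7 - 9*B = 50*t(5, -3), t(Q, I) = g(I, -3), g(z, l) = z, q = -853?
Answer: 828/14443 ≈ 0.057329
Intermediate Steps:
t(Q, I) = I
B = 157/9 (B = 7/9 - 50*(-3)/9 = 7/9 - 1/9*(-150) = 7/9 + 50/3 = 157/9 ≈ 17.444)
c = -1/828 (c = 1/((-1 + 6)**2 - 853) = 1/(5**2 - 853) = 1/(25 - 853) = 1/(-828) = -1/828 ≈ -0.0012077)
1/(B + c) = 1/(157/9 - 1/828) = 1/(14443/828) = 828/14443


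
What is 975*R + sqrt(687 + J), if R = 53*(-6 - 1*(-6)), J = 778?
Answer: sqrt(1465) ≈ 38.275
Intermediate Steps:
R = 0 (R = 53*(-6 + 6) = 53*0 = 0)
975*R + sqrt(687 + J) = 975*0 + sqrt(687 + 778) = 0 + sqrt(1465) = sqrt(1465)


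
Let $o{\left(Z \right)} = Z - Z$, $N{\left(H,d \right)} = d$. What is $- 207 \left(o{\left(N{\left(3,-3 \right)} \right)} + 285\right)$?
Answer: $-58995$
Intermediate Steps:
$o{\left(Z \right)} = 0$
$- 207 \left(o{\left(N{\left(3,-3 \right)} \right)} + 285\right) = - 207 \left(0 + 285\right) = \left(-207\right) 285 = -58995$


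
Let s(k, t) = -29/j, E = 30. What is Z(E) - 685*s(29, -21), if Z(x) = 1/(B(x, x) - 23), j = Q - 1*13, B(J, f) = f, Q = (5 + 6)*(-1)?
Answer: -139031/168 ≈ -827.57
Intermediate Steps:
Q = -11 (Q = 11*(-1) = -11)
j = -24 (j = -11 - 1*13 = -11 - 13 = -24)
s(k, t) = 29/24 (s(k, t) = -29/(-24) = -29*(-1/24) = 29/24)
Z(x) = 1/(-23 + x) (Z(x) = 1/(x - 23) = 1/(-23 + x))
Z(E) - 685*s(29, -21) = 1/(-23 + 30) - 685*29/24 = 1/7 - 19865/24 = -139031/168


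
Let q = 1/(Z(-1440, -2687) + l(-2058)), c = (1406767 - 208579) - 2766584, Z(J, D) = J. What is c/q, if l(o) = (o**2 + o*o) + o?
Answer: -13279969663080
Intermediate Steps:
l(o) = o + 2*o**2 (l(o) = (o**2 + o**2) + o = 2*o**2 + o = o + 2*o**2)
c = -1568396 (c = 1198188 - 2766584 = -1568396)
q = 1/8467230 (q = 1/(-1440 - 2058*(1 + 2*(-2058))) = 1/(-1440 - 2058*(1 - 4116)) = 1/(-1440 - 2058*(-4115)) = 1/(-1440 + 8468670) = 1/8467230 ≈ 1.1810e-7)
c/q = -1568396/1/8467230 = -1568396*8467230 = -13279969663080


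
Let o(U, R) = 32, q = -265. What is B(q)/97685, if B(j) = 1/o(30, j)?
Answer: 1/3125920 ≈ 3.1991e-7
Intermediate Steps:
B(j) = 1/32
B(q)/97685 = (1/32)/97685 = (1/32)*(1/97685) = 1/3125920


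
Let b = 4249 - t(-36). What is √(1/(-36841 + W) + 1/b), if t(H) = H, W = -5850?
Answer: √7025645489610/182930935 ≈ 0.014490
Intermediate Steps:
b = 4285 (b = 4249 - 1*(-36) = 4249 + 36 = 4285)
√(1/(-36841 + W) + 1/b) = √(1/(-36841 - 5850) + 1/4285) = √(1/(-42691) + 1/4285) = √(-1/42691 + 1/4285) = √(38406/182930935) = √7025645489610/182930935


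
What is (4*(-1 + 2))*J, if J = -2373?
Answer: -9492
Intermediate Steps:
(4*(-1 + 2))*J = (4*(-1 + 2))*(-2373) = (4*1)*(-2373) = 4*(-2373) = -9492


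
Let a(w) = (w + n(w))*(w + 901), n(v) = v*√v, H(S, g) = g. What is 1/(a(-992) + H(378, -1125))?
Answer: 89147/8091788899737 - 361088*I*√62/8091788899737 ≈ 1.1017e-8 - 3.5137e-7*I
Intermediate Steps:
n(v) = v^(3/2)
a(w) = (901 + w)*(w + w^(3/2)) (a(w) = (w + w^(3/2))*(w + 901) = (w + w^(3/2))*(901 + w) = (901 + w)*(w + w^(3/2)))
1/(a(-992) + H(378, -1125)) = 1/(((-992)² + (-992)^(5/2) + 901*(-992) + 901*(-992)^(3/2)) - 1125) = 1/((984064 + 3936256*I*√62 - 893792 + 901*(-3968*I*√62)) - 1125) = 1/((984064 + 3936256*I*√62 - 893792 - 3575168*I*√62) - 1125) = 1/((90272 + 361088*I*√62) - 1125) = 1/(89147 + 361088*I*√62)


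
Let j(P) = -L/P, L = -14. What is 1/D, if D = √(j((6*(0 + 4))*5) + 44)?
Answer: 2*√39705/2647 ≈ 0.15056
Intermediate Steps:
j(P) = 14/P (j(P) = -(-14)/P = 14/P)
D = √39705/30 (D = √(14/(((6*(0 + 4))*5)) + 44) = √(14/(((6*4)*5)) + 44) = √(14/((24*5)) + 44) = √(14/120 + 44) = √(14*(1/120) + 44) = √(7/60 + 44) = √(2647/60) = √39705/30 ≈ 6.6420)
1/D = 1/(√39705/30) = 2*√39705/2647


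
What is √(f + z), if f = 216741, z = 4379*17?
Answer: 4*√18199 ≈ 539.61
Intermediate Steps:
z = 74443
√(f + z) = √(216741 + 74443) = √291184 = 4*√18199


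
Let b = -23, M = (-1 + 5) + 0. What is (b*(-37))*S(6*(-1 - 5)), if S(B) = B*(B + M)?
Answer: 980352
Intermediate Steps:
M = 4 (M = 4 + 0 = 4)
S(B) = B*(4 + B) (S(B) = B*(B + 4) = B*(4 + B))
(b*(-37))*S(6*(-1 - 5)) = (-23*(-37))*((6*(-1 - 5))*(4 + 6*(-1 - 5))) = 851*((6*(-6))*(4 + 6*(-6))) = 851*(-36*(4 - 36)) = 851*(-36*(-32)) = 851*1152 = 980352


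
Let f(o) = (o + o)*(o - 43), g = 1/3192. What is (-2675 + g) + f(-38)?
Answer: 11111353/3192 ≈ 3481.0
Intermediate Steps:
g = 1/3192 ≈ 0.00031328
f(o) = 2*o*(-43 + o) (f(o) = (2*o)*(-43 + o) = 2*o*(-43 + o))
(-2675 + g) + f(-38) = (-2675 + 1/3192) + 2*(-38)*(-43 - 38) = -8538599/3192 + 2*(-38)*(-81) = -8538599/3192 + 6156 = 11111353/3192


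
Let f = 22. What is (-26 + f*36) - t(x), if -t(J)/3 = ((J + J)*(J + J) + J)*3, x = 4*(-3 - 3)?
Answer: 21286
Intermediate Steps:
x = -24 (x = 4*(-6) = -24)
t(J) = -36*J² - 9*J (t(J) = -3*((J + J)*(J + J) + J)*3 = -3*((2*J)*(2*J) + J)*3 = -3*(4*J² + J)*3 = -3*(J + 4*J²)*3 = -3*(3*J + 12*J²) = -36*J² - 9*J)
(-26 + f*36) - t(x) = (-26 + 22*36) - (-9)*(-24)*(1 + 4*(-24)) = (-26 + 792) - (-9)*(-24)*(1 - 96) = 766 - (-9)*(-24)*(-95) = 766 - 1*(-20520) = 766 + 20520 = 21286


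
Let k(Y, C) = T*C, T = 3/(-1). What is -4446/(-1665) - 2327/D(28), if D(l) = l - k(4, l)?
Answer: -375167/20720 ≈ -18.107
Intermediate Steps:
T = -3 (T = 3*(-1) = -3)
k(Y, C) = -3*C
D(l) = 4*l (D(l) = l - (-3)*l = l + 3*l = 4*l)
-4446/(-1665) - 2327/D(28) = -4446/(-1665) - 2327/(4*28) = -4446*(-1/1665) - 2327/112 = 494/185 - 2327*1/112 = 494/185 - 2327/112 = -375167/20720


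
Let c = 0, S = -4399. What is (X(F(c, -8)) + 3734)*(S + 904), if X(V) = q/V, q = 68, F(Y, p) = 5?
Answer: -13097862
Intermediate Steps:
X(V) = 68/V
(X(F(c, -8)) + 3734)*(S + 904) = (68/5 + 3734)*(-4399 + 904) = (68*(⅕) + 3734)*(-3495) = (68/5 + 3734)*(-3495) = (18738/5)*(-3495) = -13097862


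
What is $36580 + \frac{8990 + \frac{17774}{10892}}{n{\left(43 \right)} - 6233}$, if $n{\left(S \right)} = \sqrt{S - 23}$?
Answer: $\frac{7739238686543429}{211578564974} - \frac{48968427 \sqrt{5}}{105789282487} \approx 36579.0$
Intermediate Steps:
$n{\left(S \right)} = \sqrt{-23 + S}$
$36580 + \frac{8990 + \frac{17774}{10892}}{n{\left(43 \right)} - 6233} = 36580 + \frac{8990 + \frac{17774}{10892}}{\sqrt{-23 + 43} - 6233} = 36580 + \frac{8990 + 17774 \cdot \frac{1}{10892}}{\sqrt{20} - 6233} = 36580 + \frac{8990 + \frac{8887}{5446}}{2 \sqrt{5} - 6233} = 36580 + \frac{48968427}{5446 \left(-6233 + 2 \sqrt{5}\right)}$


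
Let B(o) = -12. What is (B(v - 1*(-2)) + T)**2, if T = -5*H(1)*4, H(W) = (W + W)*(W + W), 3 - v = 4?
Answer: 8464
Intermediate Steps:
v = -1 (v = 3 - 1*4 = 3 - 4 = -1)
H(W) = 4*W**2 (H(W) = (2*W)*(2*W) = 4*W**2)
T = -80 (T = -20*1**2*4 = -20*4 = -80)
(B(v - 1*(-2)) + T)**2 = (-12 - 80)**2 = (-92)**2 = 8464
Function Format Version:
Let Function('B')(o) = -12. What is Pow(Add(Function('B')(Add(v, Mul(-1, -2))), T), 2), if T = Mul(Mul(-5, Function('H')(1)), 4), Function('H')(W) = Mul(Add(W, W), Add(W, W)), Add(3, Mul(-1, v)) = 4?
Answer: 8464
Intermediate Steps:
v = -1 (v = Add(3, Mul(-1, 4)) = Add(3, -4) = -1)
Function('H')(W) = Mul(4, Pow(W, 2)) (Function('H')(W) = Mul(Mul(2, W), Mul(2, W)) = Mul(4, Pow(W, 2)))
T = -80 (T = Mul(Mul(-5, Mul(4, Pow(1, 2))), 4) = Mul(Mul(-5, Mul(4, 1)), 4) = Mul(Mul(-5, 4), 4) = Mul(-20, 4) = -80)
Pow(Add(Function('B')(Add(v, Mul(-1, -2))), T), 2) = Pow(Add(-12, -80), 2) = Pow(-92, 2) = 8464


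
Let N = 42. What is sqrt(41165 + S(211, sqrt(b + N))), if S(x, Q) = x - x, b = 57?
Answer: sqrt(41165) ≈ 202.89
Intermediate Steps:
S(x, Q) = 0
sqrt(41165 + S(211, sqrt(b + N))) = sqrt(41165 + 0) = sqrt(41165)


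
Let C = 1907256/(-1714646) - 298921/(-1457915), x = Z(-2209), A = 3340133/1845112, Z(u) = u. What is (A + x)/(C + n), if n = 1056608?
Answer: -5090249633214367964875/2436760994911311914323976 ≈ -0.0020889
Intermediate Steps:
A = 3340133/1845112 (A = 3340133*(1/1845112) = 3340133/1845112 ≈ 1.8103)
x = -2209
C = -1134036717137/1249904061545 (C = 1907256*(-1/1714646) - 298921*(-1/1457915) = -953628/857323 + 298921/1457915 = -1134036717137/1249904061545 ≈ -0.90730)
(A + x)/(C + n) = (3340133/1845112 - 2209)/(-1134036717137/1249904061545 + 1056608) = -4072512275/(1845112*1320657496624222223/1249904061545) = -4072512275/1845112*1249904061545/1320657496624222223 = -5090249633214367964875/2436760994911311914323976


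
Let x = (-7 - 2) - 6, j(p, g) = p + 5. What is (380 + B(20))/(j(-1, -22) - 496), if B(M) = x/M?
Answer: -37/48 ≈ -0.77083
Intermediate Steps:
j(p, g) = 5 + p
x = -15 (x = -9 - 6 = -15)
B(M) = -15/M
(380 + B(20))/(j(-1, -22) - 496) = (380 - 15/20)/((5 - 1) - 496) = (380 - 15*1/20)/(4 - 496) = (380 - ¾)/(-492) = (1517/4)*(-1/492) = -37/48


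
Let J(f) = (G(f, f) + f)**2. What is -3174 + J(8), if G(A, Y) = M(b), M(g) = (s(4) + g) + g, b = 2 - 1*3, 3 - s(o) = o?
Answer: -3149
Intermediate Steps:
s(o) = 3 - o
b = -1 (b = 2 - 3 = -1)
M(g) = -1 + 2*g (M(g) = ((3 - 1*4) + g) + g = ((3 - 4) + g) + g = (-1 + g) + g = -1 + 2*g)
G(A, Y) = -3 (G(A, Y) = -1 + 2*(-1) = -1 - 2 = -3)
J(f) = (-3 + f)**2
-3174 + J(8) = -3174 + (-3 + 8)**2 = -3174 + 5**2 = -3174 + 25 = -3149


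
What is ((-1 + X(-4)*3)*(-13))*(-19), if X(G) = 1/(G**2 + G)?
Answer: -741/4 ≈ -185.25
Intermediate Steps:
X(G) = 1/(G + G**2)
((-1 + X(-4)*3)*(-13))*(-19) = ((-1 + (1/((-4)*(1 - 4)))*3)*(-13))*(-19) = ((-1 - 1/4/(-3)*3)*(-13))*(-19) = ((-1 - 1/4*(-1/3)*3)*(-13))*(-19) = ((-1 + (1/12)*3)*(-13))*(-19) = ((-1 + 1/4)*(-13))*(-19) = -3/4*(-13)*(-19) = (39/4)*(-19) = -741/4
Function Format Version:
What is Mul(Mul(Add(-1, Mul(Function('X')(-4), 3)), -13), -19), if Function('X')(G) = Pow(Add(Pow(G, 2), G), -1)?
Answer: Rational(-741, 4) ≈ -185.25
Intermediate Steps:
Function('X')(G) = Pow(Add(G, Pow(G, 2)), -1)
Mul(Mul(Add(-1, Mul(Function('X')(-4), 3)), -13), -19) = Mul(Mul(Add(-1, Mul(Mul(Pow(-4, -1), Pow(Add(1, -4), -1)), 3)), -13), -19) = Mul(Mul(Add(-1, Mul(Mul(Rational(-1, 4), Pow(-3, -1)), 3)), -13), -19) = Mul(Mul(Add(-1, Mul(Mul(Rational(-1, 4), Rational(-1, 3)), 3)), -13), -19) = Mul(Mul(Add(-1, Mul(Rational(1, 12), 3)), -13), -19) = Mul(Mul(Add(-1, Rational(1, 4)), -13), -19) = Mul(Mul(Rational(-3, 4), -13), -19) = Mul(Rational(39, 4), -19) = Rational(-741, 4)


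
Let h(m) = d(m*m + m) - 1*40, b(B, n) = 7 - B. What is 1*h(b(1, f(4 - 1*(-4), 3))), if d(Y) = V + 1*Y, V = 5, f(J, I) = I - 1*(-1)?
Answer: 7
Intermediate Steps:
f(J, I) = 1 + I (f(J, I) = I + 1 = 1 + I)
d(Y) = 5 + Y (d(Y) = 5 + 1*Y = 5 + Y)
h(m) = -35 + m + m² (h(m) = (5 + (m*m + m)) - 1*40 = (5 + (m² + m)) - 40 = (5 + (m + m²)) - 40 = (5 + m + m²) - 40 = -35 + m + m²)
1*h(b(1, f(4 - 1*(-4), 3))) = 1*(-35 + (7 - 1*1)*(1 + (7 - 1*1))) = 1*(-35 + (7 - 1)*(1 + (7 - 1))) = 1*(-35 + 6*(1 + 6)) = 1*(-35 + 6*7) = 1*(-35 + 42) = 1*7 = 7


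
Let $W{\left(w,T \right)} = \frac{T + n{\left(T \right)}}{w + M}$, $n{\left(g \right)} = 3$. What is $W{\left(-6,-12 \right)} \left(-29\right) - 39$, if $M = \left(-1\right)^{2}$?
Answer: $- \frac{456}{5} \approx -91.2$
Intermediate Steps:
$M = 1$
$W{\left(w,T \right)} = \frac{3 + T}{1 + w}$ ($W{\left(w,T \right)} = \frac{T + 3}{w + 1} = \frac{3 + T}{1 + w}$)
$W{\left(-6,-12 \right)} \left(-29\right) - 39 = \frac{3 - 12}{1 - 6} \left(-29\right) - 39 = \frac{1}{-5} \left(-9\right) \left(-29\right) - 39 = \left(- \frac{1}{5}\right) \left(-9\right) \left(-29\right) - 39 = \frac{9}{5} \left(-29\right) - 39 = - \frac{261}{5} - 39 = - \frac{456}{5}$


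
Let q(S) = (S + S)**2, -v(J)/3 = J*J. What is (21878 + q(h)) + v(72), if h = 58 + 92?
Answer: 96326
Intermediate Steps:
h = 150
v(J) = -3*J**2 (v(J) = -3*J*J = -3*J**2)
q(S) = 4*S**2 (q(S) = (2*S)**2 = 4*S**2)
(21878 + q(h)) + v(72) = (21878 + 4*150**2) - 3*72**2 = (21878 + 4*22500) - 3*5184 = (21878 + 90000) - 15552 = 111878 - 15552 = 96326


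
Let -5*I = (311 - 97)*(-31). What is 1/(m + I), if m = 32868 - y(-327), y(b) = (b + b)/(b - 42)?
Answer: 615/21028712 ≈ 2.9246e-5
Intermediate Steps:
I = 6634/5 (I = -(311 - 97)*(-31)/5 = -214*(-31)/5 = -1/5*(-6634) = 6634/5 ≈ 1326.8)
y(b) = 2*b/(-42 + b) (y(b) = (2*b)/(-42 + b) = 2*b/(-42 + b))
m = 4042546/123 (m = 32868 - 2*(-327)/(-42 - 327) = 32868 - 2*(-327)/(-369) = 32868 - 2*(-327)*(-1)/369 = 32868 - 1*218/123 = 32868 - 218/123 = 4042546/123 ≈ 32866.)
1/(m + I) = 1/(4042546/123 + 6634/5) = 1/(21028712/615) = 615/21028712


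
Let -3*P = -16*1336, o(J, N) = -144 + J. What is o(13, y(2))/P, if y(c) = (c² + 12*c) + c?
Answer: -393/21376 ≈ -0.018385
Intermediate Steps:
y(c) = c² + 13*c
P = 21376/3 (P = -(-16)*1336/3 = -⅓*(-21376) = 21376/3 ≈ 7125.3)
o(13, y(2))/P = (-144 + 13)/(21376/3) = -131*3/21376 = -393/21376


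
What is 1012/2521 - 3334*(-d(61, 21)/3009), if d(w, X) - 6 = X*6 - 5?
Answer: 1070481886/7585689 ≈ 141.12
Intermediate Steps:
d(w, X) = 1 + 6*X (d(w, X) = 6 + (X*6 - 5) = 6 + (6*X - 5) = 6 + (-5 + 6*X) = 1 + 6*X)
1012/2521 - 3334*(-d(61, 21)/3009) = 1012/2521 - 3334/((-3009/(1 + 6*21))) = 1012*(1/2521) - 3334/((-3009/(1 + 126))) = 1012/2521 - 3334/((-3009/127)) = 1012/2521 - 3334/((-3009*1/127)) = 1012/2521 - 3334/(-3009/127) = 1012/2521 - 3334*(-127/3009) = 1012/2521 + 423418/3009 = 1070481886/7585689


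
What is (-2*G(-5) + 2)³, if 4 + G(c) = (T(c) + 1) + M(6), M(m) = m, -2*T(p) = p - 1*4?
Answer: -2197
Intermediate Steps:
T(p) = 2 - p/2 (T(p) = -(p - 1*4)/2 = -(p - 4)/2 = -(-4 + p)/2 = 2 - p/2)
G(c) = 5 - c/2 (G(c) = -4 + (((2 - c/2) + 1) + 6) = -4 + ((3 - c/2) + 6) = -4 + (9 - c/2) = 5 - c/2)
(-2*G(-5) + 2)³ = (-2*(5 - ½*(-5)) + 2)³ = (-2*(5 + 5/2) + 2)³ = (-2*15/2 + 2)³ = (-15 + 2)³ = (-13)³ = -2197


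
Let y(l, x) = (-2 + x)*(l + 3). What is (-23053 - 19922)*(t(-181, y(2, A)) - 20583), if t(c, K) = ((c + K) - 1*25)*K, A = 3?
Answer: 927744300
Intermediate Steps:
y(l, x) = (-2 + x)*(3 + l)
t(c, K) = K*(-25 + K + c) (t(c, K) = ((K + c) - 25)*K = (-25 + K + c)*K = K*(-25 + K + c))
(-23053 - 19922)*(t(-181, y(2, A)) - 20583) = (-23053 - 19922)*((-6 - 2*2 + 3*3 + 2*3)*(-25 + (-6 - 2*2 + 3*3 + 2*3) - 181) - 20583) = -42975*((-6 - 4 + 9 + 6)*(-25 + (-6 - 4 + 9 + 6) - 181) - 20583) = -42975*(5*(-25 + 5 - 181) - 20583) = -42975*(5*(-201) - 20583) = -42975*(-1005 - 20583) = -42975*(-21588) = 927744300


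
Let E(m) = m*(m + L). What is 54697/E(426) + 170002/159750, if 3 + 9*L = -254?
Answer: 792699529/571425750 ≈ 1.3872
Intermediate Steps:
L = -257/9 (L = -1/3 + (1/9)*(-254) = -1/3 - 254/9 = -257/9 ≈ -28.556)
E(m) = m*(-257/9 + m) (E(m) = m*(m - 257/9) = m*(-257/9 + m))
54697/E(426) + 170002/159750 = 54697/(((1/9)*426*(-257 + 9*426))) + 170002/159750 = 54697/(((1/9)*426*(-257 + 3834))) + 170002*(1/159750) = 54697/(((1/9)*426*3577)) + 85001/79875 = 54697/(507934/3) + 85001/79875 = 54697*(3/507934) + 85001/79875 = 164091/507934 + 85001/79875 = 792699529/571425750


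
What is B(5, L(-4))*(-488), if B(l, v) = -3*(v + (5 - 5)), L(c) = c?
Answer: -5856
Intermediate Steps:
B(l, v) = -3*v (B(l, v) = -3*(v + 0) = -3*v)
B(5, L(-4))*(-488) = -3*(-4)*(-488) = 12*(-488) = -5856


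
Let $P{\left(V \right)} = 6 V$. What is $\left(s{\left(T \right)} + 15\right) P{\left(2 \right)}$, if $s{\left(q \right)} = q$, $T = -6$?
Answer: $108$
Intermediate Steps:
$\left(s{\left(T \right)} + 15\right) P{\left(2 \right)} = \left(-6 + 15\right) 6 \cdot 2 = 9 \cdot 12 = 108$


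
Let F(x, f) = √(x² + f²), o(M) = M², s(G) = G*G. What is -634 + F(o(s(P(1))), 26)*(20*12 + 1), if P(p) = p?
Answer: -634 + 241*√677 ≈ 5636.6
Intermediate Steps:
s(G) = G²
F(x, f) = √(f² + x²)
-634 + F(o(s(P(1))), 26)*(20*12 + 1) = -634 + √(26² + ((1²)²)²)*(20*12 + 1) = -634 + √(676 + (1²)²)*(240 + 1) = -634 + √(676 + 1²)*241 = -634 + √(676 + 1)*241 = -634 + √677*241 = -634 + 241*√677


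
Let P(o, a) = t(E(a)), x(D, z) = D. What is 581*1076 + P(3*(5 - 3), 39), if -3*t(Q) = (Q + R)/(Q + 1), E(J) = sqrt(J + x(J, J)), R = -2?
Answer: 144410956/231 + sqrt(78)/77 ≈ 6.2516e+5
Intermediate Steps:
E(J) = sqrt(2)*sqrt(J) (E(J) = sqrt(J + J) = sqrt(2*J) = sqrt(2)*sqrt(J))
t(Q) = -(-2 + Q)/(3*(1 + Q)) (t(Q) = -(Q - 2)/(3*(Q + 1)) = -(-2 + Q)/(3*(1 + Q)))
P(o, a) = (2 - sqrt(2)*sqrt(a))/(3*(1 + sqrt(2)*sqrt(a)))
581*1076 + P(3*(5 - 3), 39) = 581*1076 + (2 - sqrt(2)*sqrt(39))/(3*(1 + sqrt(2)*sqrt(39))) = 625156 + (2 - sqrt(78))/(3*(1 + sqrt(78)))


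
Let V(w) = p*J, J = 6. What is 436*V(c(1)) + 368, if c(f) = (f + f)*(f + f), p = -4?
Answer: -10096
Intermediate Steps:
c(f) = 4*f**2 (c(f) = (2*f)*(2*f) = 4*f**2)
V(w) = -24 (V(w) = -4*6 = -24)
436*V(c(1)) + 368 = 436*(-24) + 368 = -10464 + 368 = -10096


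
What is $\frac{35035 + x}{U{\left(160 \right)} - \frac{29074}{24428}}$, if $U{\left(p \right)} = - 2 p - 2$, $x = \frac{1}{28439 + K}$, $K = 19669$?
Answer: $- \frac{10293127310567}{94951842030} \approx -108.4$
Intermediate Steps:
$x = \frac{1}{48108}$ ($x = \frac{1}{28439 + 19669} = \frac{1}{48108} \approx 2.0787 \cdot 10^{-5}$)
$U{\left(p \right)} = -2 - 2 p$
$\frac{35035 + x}{U{\left(160 \right)} - \frac{29074}{24428}} = \frac{35035 + \frac{1}{48108}}{\left(-2 - 320\right) - \frac{29074}{24428}} = \frac{1685463781}{48108 \left(\left(-2 - 320\right) - \frac{14537}{12214}\right)} = \frac{1685463781}{48108 \left(-322 - \frac{14537}{12214}\right)} = \frac{1685463781}{48108 \left(- \frac{3947445}{12214}\right)} = \frac{1685463781}{48108} \left(- \frac{12214}{3947445}\right) = - \frac{10293127310567}{94951842030}$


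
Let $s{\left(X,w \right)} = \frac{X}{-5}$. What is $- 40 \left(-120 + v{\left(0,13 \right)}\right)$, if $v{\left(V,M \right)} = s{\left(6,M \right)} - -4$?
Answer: $4688$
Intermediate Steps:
$s{\left(X,w \right)} = - \frac{X}{5}$ ($s{\left(X,w \right)} = X \left(- \frac{1}{5}\right) = - \frac{X}{5}$)
$v{\left(V,M \right)} = \frac{14}{5}$ ($v{\left(V,M \right)} = \left(- \frac{1}{5}\right) 6 - -4 = - \frac{6}{5} + 4 = \frac{14}{5}$)
$- 40 \left(-120 + v{\left(0,13 \right)}\right) = - 40 \left(-120 + \frac{14}{5}\right) = \left(-40\right) \left(- \frac{586}{5}\right) = 4688$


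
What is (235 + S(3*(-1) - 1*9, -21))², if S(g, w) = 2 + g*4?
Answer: 35721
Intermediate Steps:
S(g, w) = 2 + 4*g
(235 + S(3*(-1) - 1*9, -21))² = (235 + (2 + 4*(3*(-1) - 1*9)))² = (235 + (2 + 4*(-3 - 9)))² = (235 + (2 + 4*(-12)))² = (235 + (2 - 48))² = (235 - 46)² = 189² = 35721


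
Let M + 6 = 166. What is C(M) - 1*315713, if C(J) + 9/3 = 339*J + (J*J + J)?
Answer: -235716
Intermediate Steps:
M = 160 (M = -6 + 166 = 160)
C(J) = -3 + J**2 + 340*J (C(J) = -3 + (339*J + (J*J + J)) = -3 + (339*J + (J**2 + J)) = -3 + (339*J + (J + J**2)) = -3 + (J**2 + 340*J) = -3 + J**2 + 340*J)
C(M) - 1*315713 = (-3 + 160**2 + 340*160) - 1*315713 = (-3 + 25600 + 54400) - 315713 = 79997 - 315713 = -235716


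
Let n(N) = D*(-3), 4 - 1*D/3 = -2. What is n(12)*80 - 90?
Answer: -4410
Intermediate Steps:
D = 18 (D = 12 - 3*(-2) = 12 + 6 = 18)
n(N) = -54 (n(N) = 18*(-3) = -54)
n(12)*80 - 90 = -54*80 - 90 = -4320 - 90 = -4410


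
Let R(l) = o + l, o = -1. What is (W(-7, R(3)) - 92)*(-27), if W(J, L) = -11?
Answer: 2781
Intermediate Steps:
R(l) = -1 + l
(W(-7, R(3)) - 92)*(-27) = (-11 - 92)*(-27) = -103*(-27) = 2781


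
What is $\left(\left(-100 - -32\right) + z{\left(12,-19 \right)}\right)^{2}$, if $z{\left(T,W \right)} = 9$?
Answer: $3481$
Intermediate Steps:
$\left(\left(-100 - -32\right) + z{\left(12,-19 \right)}\right)^{2} = \left(\left(-100 - -32\right) + 9\right)^{2} = \left(\left(-100 + 32\right) + 9\right)^{2} = \left(-68 + 9\right)^{2} = \left(-59\right)^{2} = 3481$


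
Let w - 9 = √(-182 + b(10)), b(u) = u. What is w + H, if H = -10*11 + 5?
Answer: -96 + 2*I*√43 ≈ -96.0 + 13.115*I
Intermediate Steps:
H = -105 (H = -110 + 5 = -105)
w = 9 + 2*I*√43 (w = 9 + √(-182 + 10) = 9 + √(-172) = 9 + 2*I*√43 ≈ 9.0 + 13.115*I)
w + H = (9 + 2*I*√43) - 105 = -96 + 2*I*√43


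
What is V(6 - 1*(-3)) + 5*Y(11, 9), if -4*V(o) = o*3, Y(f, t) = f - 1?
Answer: 173/4 ≈ 43.250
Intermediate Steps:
Y(f, t) = -1 + f
V(o) = -3*o/4 (V(o) = -o*3/4 = -3*o/4)
V(6 - 1*(-3)) + 5*Y(11, 9) = -3*(6 - 1*(-3))/4 + 5*(-1 + 11) = -3*(6 + 3)/4 + 5*10 = -¾*9 + 50 = -27/4 + 50 = 173/4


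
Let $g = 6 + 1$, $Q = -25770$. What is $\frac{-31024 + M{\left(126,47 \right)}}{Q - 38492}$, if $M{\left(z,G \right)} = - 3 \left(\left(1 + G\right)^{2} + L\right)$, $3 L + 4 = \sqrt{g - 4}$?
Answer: $\frac{18966}{32131} + \frac{\sqrt{3}}{64262} \approx 0.5903$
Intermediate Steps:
$g = 7$
$L = - \frac{4}{3} + \frac{\sqrt{3}}{3}$ ($L = - \frac{4}{3} + \frac{\sqrt{7 - 4}}{3} = - \frac{4}{3} + \frac{\sqrt{3}}{3} \approx -0.75598$)
$M{\left(z,G \right)} = 4 - \sqrt{3} - 3 \left(1 + G\right)^{2}$ ($M{\left(z,G \right)} = - 3 \left(\left(1 + G\right)^{2} - \left(\frac{4}{3} - \frac{\sqrt{3}}{3}\right)\right) = - 3 \left(- \frac{4}{3} + \left(1 + G\right)^{2} + \frac{\sqrt{3}}{3}\right) = 4 - \sqrt{3} - 3 \left(1 + G\right)^{2}$)
$\frac{-31024 + M{\left(126,47 \right)}}{Q - 38492} = \frac{-31024 - \left(-4 + \sqrt{3} + 3 \left(1 + 47\right)^{2}\right)}{-25770 - 38492} = \frac{-31024 - \left(-4 + 6912 + \sqrt{3}\right)}{-64262} = \left(-31024 - \left(6908 + \sqrt{3}\right)\right) \left(- \frac{1}{64262}\right) = \left(-37932 - \sqrt{3}\right) \left(- \frac{1}{64262}\right) = \frac{18966}{32131} + \frac{\sqrt{3}}{64262}$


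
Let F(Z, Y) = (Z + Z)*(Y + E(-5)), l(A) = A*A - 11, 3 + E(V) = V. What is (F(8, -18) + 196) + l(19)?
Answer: 130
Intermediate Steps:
E(V) = -3 + V
l(A) = -11 + A² (l(A) = A² - 11 = -11 + A²)
F(Z, Y) = 2*Z*(-8 + Y) (F(Z, Y) = (Z + Z)*(Y + (-3 - 5)) = (2*Z)*(Y - 8) = (2*Z)*(-8 + Y) = 2*Z*(-8 + Y))
(F(8, -18) + 196) + l(19) = (2*8*(-8 - 18) + 196) + (-11 + 19²) = (2*8*(-26) + 196) + (-11 + 361) = (-416 + 196) + 350 = -220 + 350 = 130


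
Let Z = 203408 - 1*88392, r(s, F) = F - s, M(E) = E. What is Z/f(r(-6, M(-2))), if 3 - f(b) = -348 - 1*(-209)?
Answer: 57508/71 ≈ 809.97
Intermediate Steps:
f(b) = 142 (f(b) = 3 - (-348 - 1*(-209)) = 3 - (-348 + 209) = 3 - 1*(-139) = 3 + 139 = 142)
Z = 115016 (Z = 203408 - 88392 = 115016)
Z/f(r(-6, M(-2))) = 115016/142 = 115016*(1/142) = 57508/71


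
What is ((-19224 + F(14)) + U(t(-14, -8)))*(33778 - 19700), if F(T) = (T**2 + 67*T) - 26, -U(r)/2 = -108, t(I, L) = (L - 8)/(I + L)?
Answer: -251996200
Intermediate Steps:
t(I, L) = (-8 + L)/(I + L)
U(r) = 216 (U(r) = -2*(-108) = 216)
F(T) = -26 + T**2 + 67*T
((-19224 + F(14)) + U(t(-14, -8)))*(33778 - 19700) = ((-19224 + (-26 + 14**2 + 67*14)) + 216)*(33778 - 19700) = ((-19224 + (-26 + 196 + 938)) + 216)*14078 = ((-19224 + 1108) + 216)*14078 = (-18116 + 216)*14078 = -17900*14078 = -251996200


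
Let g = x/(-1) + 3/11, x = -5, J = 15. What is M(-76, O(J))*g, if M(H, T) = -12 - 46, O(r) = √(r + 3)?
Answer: -3364/11 ≈ -305.82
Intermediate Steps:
O(r) = √(3 + r)
M(H, T) = -58
g = 58/11 (g = -5/(-1) + 3/11 = -5*(-1) + 3*(1/11) = 5 + 3/11 = 58/11 ≈ 5.2727)
M(-76, O(J))*g = -58*58/11 = -3364/11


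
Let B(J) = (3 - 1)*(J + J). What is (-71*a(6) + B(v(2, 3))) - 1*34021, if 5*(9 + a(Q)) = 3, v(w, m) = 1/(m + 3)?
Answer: -501359/15 ≈ -33424.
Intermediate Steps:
v(w, m) = 1/(3 + m)
a(Q) = -42/5 (a(Q) = -9 + (⅕)*3 = -9 + ⅗ = -42/5)
B(J) = 4*J (B(J) = 2*(2*J) = 4*J)
(-71*a(6) + B(v(2, 3))) - 1*34021 = (-71*(-42/5) + 4/(3 + 3)) - 1*34021 = (2982/5 + 4/6) - 34021 = (2982/5 + 4*(⅙)) - 34021 = (2982/5 + ⅔) - 34021 = 8956/15 - 34021 = -501359/15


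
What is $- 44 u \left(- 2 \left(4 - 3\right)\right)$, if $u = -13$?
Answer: $-1144$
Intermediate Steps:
$- 44 u \left(- 2 \left(4 - 3\right)\right) = \left(-44\right) \left(-13\right) \left(- 2 \left(4 - 3\right)\right) = 572 \left(\left(-2\right) 1\right) = 572 \left(-2\right) = -1144$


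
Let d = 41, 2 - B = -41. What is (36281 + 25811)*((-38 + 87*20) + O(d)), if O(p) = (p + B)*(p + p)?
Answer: 533370280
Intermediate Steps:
B = 43 (B = 2 - 1*(-41) = 2 + 41 = 43)
O(p) = 2*p*(43 + p) (O(p) = (p + 43)*(p + p) = (43 + p)*(2*p) = 2*p*(43 + p))
(36281 + 25811)*((-38 + 87*20) + O(d)) = (36281 + 25811)*((-38 + 87*20) + 2*41*(43 + 41)) = 62092*((-38 + 1740) + 2*41*84) = 62092*(1702 + 6888) = 62092*8590 = 533370280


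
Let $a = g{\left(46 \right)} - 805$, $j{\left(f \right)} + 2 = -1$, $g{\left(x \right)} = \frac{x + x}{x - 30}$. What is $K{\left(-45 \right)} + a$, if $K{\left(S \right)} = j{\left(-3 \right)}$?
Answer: $- \frac{3209}{4} \approx -802.25$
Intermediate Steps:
$g{\left(x \right)} = \frac{2 x}{-30 + x}$
$j{\left(f \right)} = -3$ ($j{\left(f \right)} = -2 - 1 = -3$)
$K{\left(S \right)} = -3$
$a = - \frac{3197}{4}$ ($a = 2 \cdot 46 \frac{1}{-30 + 46} - 805 = 2 \cdot 46 \cdot \frac{1}{16} - 805 = \frac{23}{4} - 805 = - \frac{3197}{4} \approx -799.25$)
$K{\left(-45 \right)} + a = -3 - \frac{3197}{4} = - \frac{3209}{4}$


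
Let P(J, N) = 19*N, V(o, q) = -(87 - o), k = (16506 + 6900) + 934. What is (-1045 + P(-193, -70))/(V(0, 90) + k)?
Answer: -2375/24253 ≈ -0.097926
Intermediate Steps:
k = 24340 (k = 23406 + 934 = 24340)
V(o, q) = -87 + o
(-1045 + P(-193, -70))/(V(0, 90) + k) = (-1045 + 19*(-70))/((-87 + 0) + 24340) = (-1045 - 1330)/(-87 + 24340) = -2375/24253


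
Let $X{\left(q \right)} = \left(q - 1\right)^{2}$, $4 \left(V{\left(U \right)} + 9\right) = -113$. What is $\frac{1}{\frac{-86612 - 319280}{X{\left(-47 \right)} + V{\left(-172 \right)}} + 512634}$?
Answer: $\frac{9067}{4646428910} \approx 1.9514 \cdot 10^{-6}$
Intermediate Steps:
$V{\left(U \right)} = - \frac{149}{4}$ ($V{\left(U \right)} = -9 + \frac{1}{4} \left(-113\right) = -9 - \frac{113}{4} = - \frac{149}{4}$)
$X{\left(q \right)} = \left(-1 + q\right)^{2}$
$\frac{1}{\frac{-86612 - 319280}{X{\left(-47 \right)} + V{\left(-172 \right)}} + 512634} = \frac{1}{\frac{-86612 - 319280}{\left(-1 - 47\right)^{2} - \frac{149}{4}} + 512634} = \frac{1}{- \frac{405892}{\left(-48\right)^{2} - \frac{149}{4}} + 512634} = \frac{1}{- \frac{405892}{2304 - \frac{149}{4}} + 512634} = \frac{1}{- \frac{405892}{\frac{9067}{4}} + 512634} = \frac{1}{\left(-405892\right) \frac{4}{9067} + 512634} = \frac{1}{- \frac{1623568}{9067} + 512634} = \frac{1}{\frac{4646428910}{9067}} = \frac{9067}{4646428910}$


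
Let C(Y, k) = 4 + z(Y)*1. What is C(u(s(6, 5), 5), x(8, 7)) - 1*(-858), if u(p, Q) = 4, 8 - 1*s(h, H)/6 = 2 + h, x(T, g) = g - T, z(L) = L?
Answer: 866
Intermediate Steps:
s(h, H) = 36 - 6*h (s(h, H) = 48 - 6*(2 + h) = 48 + (-12 - 6*h) = 36 - 6*h)
C(Y, k) = 4 + Y (C(Y, k) = 4 + Y*1 = 4 + Y)
C(u(s(6, 5), 5), x(8, 7)) - 1*(-858) = (4 + 4) - 1*(-858) = 8 + 858 = 866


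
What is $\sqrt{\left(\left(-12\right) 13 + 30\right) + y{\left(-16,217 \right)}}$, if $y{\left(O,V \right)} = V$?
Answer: $\sqrt{91} \approx 9.5394$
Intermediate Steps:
$\sqrt{\left(\left(-12\right) 13 + 30\right) + y{\left(-16,217 \right)}} = \sqrt{\left(\left(-12\right) 13 + 30\right) + 217} = \sqrt{\left(-156 + 30\right) + 217} = \sqrt{-126 + 217} = \sqrt{91}$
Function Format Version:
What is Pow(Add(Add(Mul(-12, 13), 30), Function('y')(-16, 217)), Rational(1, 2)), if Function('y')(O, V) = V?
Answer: Pow(91, Rational(1, 2)) ≈ 9.5394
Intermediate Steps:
Pow(Add(Add(Mul(-12, 13), 30), Function('y')(-16, 217)), Rational(1, 2)) = Pow(Add(Add(Mul(-12, 13), 30), 217), Rational(1, 2)) = Pow(Add(Add(-156, 30), 217), Rational(1, 2)) = Pow(Add(-126, 217), Rational(1, 2)) = Pow(91, Rational(1, 2))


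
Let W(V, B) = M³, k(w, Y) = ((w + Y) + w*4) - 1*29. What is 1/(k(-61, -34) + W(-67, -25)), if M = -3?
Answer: -1/395 ≈ -0.0025316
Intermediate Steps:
k(w, Y) = -29 + Y + 5*w (k(w, Y) = ((Y + w) + 4*w) - 29 = (Y + 5*w) - 29 = -29 + Y + 5*w)
W(V, B) = -27 (W(V, B) = (-3)³ = -27)
1/(k(-61, -34) + W(-67, -25)) = 1/((-29 - 34 + 5*(-61)) - 27) = 1/((-29 - 34 - 305) - 27) = 1/(-368 - 27) = 1/(-395) = -1/395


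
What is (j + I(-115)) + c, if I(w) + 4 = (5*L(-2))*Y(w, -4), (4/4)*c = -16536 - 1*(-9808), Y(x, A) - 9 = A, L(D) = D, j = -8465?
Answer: -15247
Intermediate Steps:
Y(x, A) = 9 + A
c = -6728 (c = -16536 - 1*(-9808) = -16536 + 9808 = -6728)
I(w) = -54 (I(w) = -4 + (5*(-2))*(9 - 4) = -4 - 10*5 = -4 - 50 = -54)
(j + I(-115)) + c = (-8465 - 54) - 6728 = -8519 - 6728 = -15247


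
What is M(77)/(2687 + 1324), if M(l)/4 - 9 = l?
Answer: 344/4011 ≈ 0.085764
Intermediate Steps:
M(l) = 36 + 4*l
M(77)/(2687 + 1324) = (36 + 4*77)/(2687 + 1324) = (36 + 308)/4011 = 344*(1/4011) = 344/4011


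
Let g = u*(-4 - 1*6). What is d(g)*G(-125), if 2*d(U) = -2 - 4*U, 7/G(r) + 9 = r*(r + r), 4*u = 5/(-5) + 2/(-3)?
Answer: -28/13389 ≈ -0.0020913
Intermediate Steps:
u = -5/12 (u = (5/(-5) + 2/(-3))/4 = (5*(-⅕) + 2*(-⅓))/4 = (-1 - ⅔)/4 = (¼)*(-5/3) = -5/12 ≈ -0.41667)
G(r) = 7/(-9 + 2*r²) (G(r) = 7/(-9 + r*(r + r)) = 7/(-9 + r*(2*r)) = 7/(-9 + 2*r²))
g = 25/6 (g = -5*(-4 - 1*6)/12 = -5*(-4 - 6)/12 = -5/12*(-10) = 25/6 ≈ 4.1667)
d(U) = -1 - 2*U (d(U) = (-2 - 4*U)/2 = -1 - 2*U)
d(g)*G(-125) = (-1 - 2*25/6)*(7/(-9 + 2*(-125)²)) = (-1 - 25/3)*(7/(-9 + 2*15625)) = -196/(3*(-9 + 31250)) = -196/(3*31241) = -28/3*1/4463 = -28/13389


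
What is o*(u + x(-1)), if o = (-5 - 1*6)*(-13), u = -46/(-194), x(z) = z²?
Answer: 17160/97 ≈ 176.91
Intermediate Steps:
u = 23/97 (u = -46*(-1/194) = 23/97 ≈ 0.23711)
o = 143 (o = (-5 - 6)*(-13) = -11*(-13) = 143)
o*(u + x(-1)) = 143*(23/97 + (-1)²) = 143*(23/97 + 1) = 143*(120/97) = 17160/97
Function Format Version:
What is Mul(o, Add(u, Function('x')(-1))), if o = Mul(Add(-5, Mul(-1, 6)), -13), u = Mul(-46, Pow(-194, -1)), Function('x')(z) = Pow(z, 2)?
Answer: Rational(17160, 97) ≈ 176.91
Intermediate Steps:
u = Rational(23, 97) (u = Mul(-46, Rational(-1, 194)) = Rational(23, 97) ≈ 0.23711)
o = 143 (o = Mul(Add(-5, -6), -13) = Mul(-11, -13) = 143)
Mul(o, Add(u, Function('x')(-1))) = Mul(143, Add(Rational(23, 97), Pow(-1, 2))) = Mul(143, Add(Rational(23, 97), 1)) = Mul(143, Rational(120, 97)) = Rational(17160, 97)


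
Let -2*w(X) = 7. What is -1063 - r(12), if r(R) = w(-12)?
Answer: -2119/2 ≈ -1059.5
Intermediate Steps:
w(X) = -7/2 (w(X) = -½*7 = -7/2)
r(R) = -7/2
-1063 - r(12) = -1063 - 1*(-7/2) = -1063 + 7/2 = -2119/2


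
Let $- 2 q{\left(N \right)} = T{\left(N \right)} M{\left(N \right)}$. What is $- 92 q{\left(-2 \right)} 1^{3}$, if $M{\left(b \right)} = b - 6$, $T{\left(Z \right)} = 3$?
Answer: $-1104$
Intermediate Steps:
$M{\left(b \right)} = -6 + b$ ($M{\left(b \right)} = b - 6 = -6 + b$)
$q{\left(N \right)} = 9 - \frac{3 N}{2}$ ($q{\left(N \right)} = - \frac{3 \left(-6 + N\right)}{2} = - \frac{-18 + 3 N}{2} = 9 - \frac{3 N}{2}$)
$- 92 q{\left(-2 \right)} 1^{3} = - 92 \left(9 - -3\right) 1^{3} = - 92 \left(9 + 3\right) 1 = \left(-92\right) 12 \cdot 1 = \left(-1104\right) 1 = -1104$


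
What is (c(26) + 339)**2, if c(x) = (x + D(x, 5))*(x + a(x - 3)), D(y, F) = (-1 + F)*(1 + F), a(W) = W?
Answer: 7778521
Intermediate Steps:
D(y, F) = (1 + F)*(-1 + F)
c(x) = (-3 + 2*x)*(24 + x) (c(x) = (x + (-1 + 5**2))*(x + (x - 3)) = (x + (-1 + 25))*(x + (-3 + x)) = (x + 24)*(-3 + 2*x) = (24 + x)*(-3 + 2*x) = (-3 + 2*x)*(24 + x))
(c(26) + 339)**2 = ((-72 + 2*26**2 + 45*26) + 339)**2 = ((-72 + 2*676 + 1170) + 339)**2 = ((-72 + 1352 + 1170) + 339)**2 = (2450 + 339)**2 = 2789**2 = 7778521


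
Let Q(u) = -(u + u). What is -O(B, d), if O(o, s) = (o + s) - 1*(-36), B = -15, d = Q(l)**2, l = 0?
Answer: -21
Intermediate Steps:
Q(u) = -2*u
d = 0 (d = (-2*0)**2 = 0**2 = 0)
O(o, s) = 36 + o + s (O(o, s) = (o + s) + 36 = 36 + o + s)
-O(B, d) = -(36 - 15 + 0) = -1*21 = -21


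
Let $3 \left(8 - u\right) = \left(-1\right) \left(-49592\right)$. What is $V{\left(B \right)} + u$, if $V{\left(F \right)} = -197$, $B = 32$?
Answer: $- \frac{50159}{3} \approx -16720.0$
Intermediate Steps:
$u = - \frac{49568}{3}$ ($u = 8 - \frac{\left(-1\right) \left(-49592\right)}{3} = 8 - \frac{49592}{3} = - \frac{49568}{3} \approx -16523.0$)
$V{\left(B \right)} + u = -197 - \frac{49568}{3} = - \frac{50159}{3}$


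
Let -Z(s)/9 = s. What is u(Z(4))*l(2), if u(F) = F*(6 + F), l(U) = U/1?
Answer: 2160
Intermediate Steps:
Z(s) = -9*s
l(U) = U (l(U) = U*1 = U)
u(Z(4))*l(2) = ((-9*4)*(6 - 9*4))*2 = -36*(6 - 36)*2 = -36*(-30)*2 = 1080*2 = 2160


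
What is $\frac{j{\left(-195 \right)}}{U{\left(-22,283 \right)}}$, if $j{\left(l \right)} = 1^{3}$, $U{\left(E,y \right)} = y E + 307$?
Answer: $- \frac{1}{5919} \approx -0.00016895$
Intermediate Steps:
$U{\left(E,y \right)} = 307 + E y$ ($U{\left(E,y \right)} = E y + 307 = 307 + E y$)
$j{\left(l \right)} = 1$
$\frac{j{\left(-195 \right)}}{U{\left(-22,283 \right)}} = 1 \frac{1}{307 - 6226} = 1 \frac{1}{-5919} = 1 \left(- \frac{1}{5919}\right) = - \frac{1}{5919}$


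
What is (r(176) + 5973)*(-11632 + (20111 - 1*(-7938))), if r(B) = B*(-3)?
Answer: 89390565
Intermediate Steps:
r(B) = -3*B
(r(176) + 5973)*(-11632 + (20111 - 1*(-7938))) = (-3*176 + 5973)*(-11632 + (20111 - 1*(-7938))) = (-528 + 5973)*(-11632 + (20111 + 7938)) = 5445*(-11632 + 28049) = 5445*16417 = 89390565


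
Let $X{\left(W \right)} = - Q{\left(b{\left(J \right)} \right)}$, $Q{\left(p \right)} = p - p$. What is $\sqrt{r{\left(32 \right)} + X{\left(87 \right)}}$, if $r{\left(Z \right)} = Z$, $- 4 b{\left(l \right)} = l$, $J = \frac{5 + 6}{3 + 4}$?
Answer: $4 \sqrt{2} \approx 5.6569$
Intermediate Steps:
$J = \frac{11}{7} \approx 1.5714$
$b{\left(l \right)} = - \frac{l}{4}$
$Q{\left(p \right)} = 0$
$X{\left(W \right)} = 0$ ($X{\left(W \right)} = \left(-1\right) 0 = 0$)
$\sqrt{r{\left(32 \right)} + X{\left(87 \right)}} = \sqrt{32 + 0} = \sqrt{32} = 4 \sqrt{2}$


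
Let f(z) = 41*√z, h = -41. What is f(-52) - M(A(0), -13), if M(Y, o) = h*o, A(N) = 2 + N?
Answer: -533 + 82*I*√13 ≈ -533.0 + 295.66*I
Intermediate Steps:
M(Y, o) = -41*o
f(-52) - M(A(0), -13) = 41*√(-52) - (-41)*(-13) = 41*(2*I*√13) - 1*533 = 82*I*√13 - 533 = -533 + 82*I*√13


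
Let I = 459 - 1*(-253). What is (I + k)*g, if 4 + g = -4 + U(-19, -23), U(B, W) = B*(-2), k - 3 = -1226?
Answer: -15330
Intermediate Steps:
I = 712 (I = 459 + 253 = 712)
k = -1223 (k = 3 - 1226 = -1223)
U(B, W) = -2*B
g = 30 (g = -4 + (-4 - 2*(-19)) = -4 + (-4 + 38) = -4 + 34 = 30)
(I + k)*g = (712 - 1223)*30 = -511*30 = -15330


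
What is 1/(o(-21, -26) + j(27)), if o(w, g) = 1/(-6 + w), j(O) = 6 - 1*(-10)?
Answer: 27/431 ≈ 0.062645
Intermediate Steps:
j(O) = 16 (j(O) = 6 + 10 = 16)
1/(o(-21, -26) + j(27)) = 1/(1/(-6 - 21) + 16) = 1/(1/(-27) + 16) = 1/(-1/27 + 16) = 1/(431/27) = 27/431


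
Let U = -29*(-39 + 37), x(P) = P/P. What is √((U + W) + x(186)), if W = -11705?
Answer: 3*I*√1294 ≈ 107.92*I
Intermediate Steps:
x(P) = 1
U = 58 (U = -29*(-2) = 58)
√((U + W) + x(186)) = √((58 - 11705) + 1) = √(-11647 + 1) = √(-11646) = 3*I*√1294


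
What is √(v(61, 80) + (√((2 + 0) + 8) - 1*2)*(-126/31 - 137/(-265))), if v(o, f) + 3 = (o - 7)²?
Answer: √(197066192915 - 239409745*√10)/8215 ≈ 53.934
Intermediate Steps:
v(o, f) = -3 + (-7 + o)² (v(o, f) = -3 + (o - 7)² = -3 + (-7 + o)²)
√(v(61, 80) + (√((2 + 0) + 8) - 1*2)*(-126/31 - 137/(-265))) = √((-3 + (-7 + 61)²) + (√((2 + 0) + 8) - 1*2)*(-126/31 - 137/(-265))) = √((-3 + 54²) + (√(2 + 8) - 2)*(-126*1/31 - 137*(-1/265))) = √((-3 + 2916) + (√10 - 2)*(-126/31 + 137/265)) = √(2913 + (-2 + √10)*(-29143/8215)) = √(2913 + (58286/8215 - 29143*√10/8215)) = √(23988581/8215 - 29143*√10/8215)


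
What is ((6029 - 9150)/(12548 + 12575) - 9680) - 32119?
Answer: -1050119398/25123 ≈ -41799.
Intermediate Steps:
((6029 - 9150)/(12548 + 12575) - 9680) - 32119 = (-3121/25123 - 9680) - 32119 = -243193761/25123 - 32119 = -1050119398/25123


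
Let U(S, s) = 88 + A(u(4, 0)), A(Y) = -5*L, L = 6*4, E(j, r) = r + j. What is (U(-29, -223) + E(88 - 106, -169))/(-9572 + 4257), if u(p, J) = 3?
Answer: 219/5315 ≈ 0.041204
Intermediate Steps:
E(j, r) = j + r
L = 24
A(Y) = -120 (A(Y) = -5*24 = -120)
U(S, s) = -32 (U(S, s) = 88 - 120 = -32)
(U(-29, -223) + E(88 - 106, -169))/(-9572 + 4257) = (-32 + ((88 - 106) - 169))/(-9572 + 4257) = (-32 + (-18 - 169))/(-5315) = (-32 - 187)*(-1/5315) = -219*(-1/5315) = 219/5315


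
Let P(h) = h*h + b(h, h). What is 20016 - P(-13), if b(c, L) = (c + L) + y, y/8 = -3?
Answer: 19897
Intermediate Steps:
y = -24 (y = 8*(-3) = -24)
b(c, L) = -24 + L + c (b(c, L) = (c + L) - 24 = (L + c) - 24 = -24 + L + c)
P(h) = -24 + h² + 2*h (P(h) = h*h + (-24 + h + h) = h² + (-24 + 2*h) = -24 + h² + 2*h)
20016 - P(-13) = 20016 - (-24 + (-13)² + 2*(-13)) = 20016 - (-24 + 169 - 26) = 20016 - 1*119 = 20016 - 119 = 19897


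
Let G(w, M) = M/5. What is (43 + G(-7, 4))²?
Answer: 47961/25 ≈ 1918.4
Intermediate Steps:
G(w, M) = M/5 (G(w, M) = M*(⅕) = M/5)
(43 + G(-7, 4))² = (43 + (⅕)*4)² = (43 + ⅘)² = (219/5)² = 47961/25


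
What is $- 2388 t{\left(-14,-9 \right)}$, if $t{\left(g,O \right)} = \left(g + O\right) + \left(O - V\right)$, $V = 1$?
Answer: $78804$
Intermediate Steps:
$t{\left(g,O \right)} = -1 + g + 2 O$ ($t{\left(g,O \right)} = \left(g + O\right) + \left(O - 1\right) = \left(O + g\right) + \left(O - 1\right) = \left(O + g\right) + \left(-1 + O\right) = -1 + g + 2 O$)
$- 2388 t{\left(-14,-9 \right)} = - 2388 \left(-1 - 14 + 2 \left(-9\right)\right) = - 2388 \left(-1 - 14 - 18\right) = \left(-2388\right) \left(-33\right) = 78804$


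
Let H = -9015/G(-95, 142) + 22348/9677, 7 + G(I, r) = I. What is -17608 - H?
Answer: -5823188161/329018 ≈ -17699.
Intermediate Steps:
G(I, r) = -7 + I
H = 29839217/329018 (H = -9015/(-7 - 95) + 22348/9677 = -9015/(-102) + 22348*(1/9677) = -9015*(-1/102) + 22348/9677 = 3005/34 + 22348/9677 = 29839217/329018 ≈ 90.692)
-17608 - H = -17608 - 1*29839217/329018 = -17608 - 29839217/329018 = -5823188161/329018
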